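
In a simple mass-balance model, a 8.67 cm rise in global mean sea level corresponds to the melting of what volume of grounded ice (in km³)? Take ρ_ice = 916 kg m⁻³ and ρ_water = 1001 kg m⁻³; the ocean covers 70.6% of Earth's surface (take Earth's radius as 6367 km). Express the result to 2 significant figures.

Required water volume = Δh × A = 0.0867 m × 3.60×10^14 m² = 3.118×10^13 m³ = 3.118×10^4 km³.
Ice volume = water volume × ρ_w/ρ_ice = 3.118×10^4 × 1001/916 = 3.4×10^4 km³.

≈ 3.4×10^4 km³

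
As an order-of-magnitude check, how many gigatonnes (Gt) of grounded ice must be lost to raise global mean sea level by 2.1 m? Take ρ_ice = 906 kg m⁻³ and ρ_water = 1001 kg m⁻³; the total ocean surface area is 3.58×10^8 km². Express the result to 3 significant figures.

≈ 7.53×10^5 Gt

Required water volume = Δh × A = 2.1 m × 3.58×10^14 m² = 7.518×10^14 m³.
ρ_w = 1001 kg m⁻³, so the mass of water = 7.518×10^14 m³ × 1001 kg m⁻³ = 7.526×10^17 kg = 7.53×10^5 Gt (and the same mass of ice, by conservation).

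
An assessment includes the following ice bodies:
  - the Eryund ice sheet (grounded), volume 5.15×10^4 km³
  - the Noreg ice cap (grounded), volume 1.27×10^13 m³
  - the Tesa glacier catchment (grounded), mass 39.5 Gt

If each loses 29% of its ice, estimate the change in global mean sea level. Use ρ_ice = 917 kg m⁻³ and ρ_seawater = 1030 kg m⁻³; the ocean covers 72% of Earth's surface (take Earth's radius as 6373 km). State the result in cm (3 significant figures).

≈ 4.51 cm

Eryund: 0.29 × 5.15×10^4 km³ × (917/1030) = 1.330×10^4 km³ of water.
Noreg: 0.29 × 1.27×10^13 m³ × (917/1030) = 3.279×10^12 m³ of water.
Tesa: 0.29 × 39.5 Gt = 1.146×10^13 kg; dividing by ρ_w = 1030 kg m⁻³ gives 1.112×10^10 m³ of water.
Total added water ≈ 1.659×10^13 m³ over 3.67×10^14 m² → Δh = 0.0451 m = 4.51 cm.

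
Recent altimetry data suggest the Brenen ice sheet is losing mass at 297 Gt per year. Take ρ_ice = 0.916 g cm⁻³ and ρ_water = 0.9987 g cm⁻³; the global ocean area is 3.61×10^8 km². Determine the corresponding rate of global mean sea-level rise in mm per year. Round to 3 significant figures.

≈ 0.824 mm/yr

ρ_w = 0.9987 g cm⁻³ = 998.7 kg m⁻³. Annual water volume added = 297 Gt / ρ_w = 2.970×10^14 kg / 998.7 kg m⁻³ = 2.974×10^11 m³.
Δh per year = 2.974×10^11 / 3.61×10^14 = 8.24×10^-4 m = 0.824 mm.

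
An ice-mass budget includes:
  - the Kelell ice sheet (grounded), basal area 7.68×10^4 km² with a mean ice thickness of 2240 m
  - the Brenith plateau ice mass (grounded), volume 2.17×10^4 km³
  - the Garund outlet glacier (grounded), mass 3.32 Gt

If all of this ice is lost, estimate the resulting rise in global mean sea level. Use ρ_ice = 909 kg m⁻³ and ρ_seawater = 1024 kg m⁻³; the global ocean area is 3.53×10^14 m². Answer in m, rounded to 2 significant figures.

≈ 0.49 m

Kelell: ice volume = 7.68×10^4 km² × 2240 m = 1.720×10^5 km³; 1.720×10^5 × (909/1024) = 1.527×10^5 km³ of water.
Brenith: 2.17×10^4 km³ × (909/1024) = 1.926×10^4 km³ of water.
Garund: 3.32 Gt = 3.320×10^12 kg; dividing by ρ_w = 1024 kg m⁻³ gives 3.242×10^9 m³ of water.
Total added water ≈ 1.720×10^14 m³ over 3.53×10^14 m² → Δh = 0.487 m.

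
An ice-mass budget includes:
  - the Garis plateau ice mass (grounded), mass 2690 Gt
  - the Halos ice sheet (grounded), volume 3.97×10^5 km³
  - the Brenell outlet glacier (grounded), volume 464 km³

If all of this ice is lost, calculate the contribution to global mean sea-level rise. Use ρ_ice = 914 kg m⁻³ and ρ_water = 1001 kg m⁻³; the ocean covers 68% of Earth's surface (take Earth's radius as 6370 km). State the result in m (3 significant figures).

≈ 1.05 m

Garis: 2690 Gt = 2.690×10^15 kg; dividing by ρ_w = 1001 kg m⁻³ gives 2.687×10^12 m³ of water.
Halos: 3.97×10^5 km³ × (914/1001) = 3.625×10^5 km³ of water.
Brenell: 464 km³ × (914/1001) = 423.7 km³ of water.
Total added water ≈ 3.656×10^14 m³ over 3.47×10^14 m² → Δh = 1.05 m.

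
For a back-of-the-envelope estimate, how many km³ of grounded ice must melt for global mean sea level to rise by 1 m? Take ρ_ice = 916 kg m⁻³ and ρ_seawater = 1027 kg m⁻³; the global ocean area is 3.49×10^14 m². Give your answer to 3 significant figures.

Required water volume = Δh × A = 1 m × 3.49×10^14 m² = 3.490×10^14 m³ = 3.490×10^5 km³.
Ice volume = water volume × ρ_w/ρ_ice = 3.490×10^5 × 1027/916 = 3.91×10^5 km³.

≈ 3.91×10^5 km³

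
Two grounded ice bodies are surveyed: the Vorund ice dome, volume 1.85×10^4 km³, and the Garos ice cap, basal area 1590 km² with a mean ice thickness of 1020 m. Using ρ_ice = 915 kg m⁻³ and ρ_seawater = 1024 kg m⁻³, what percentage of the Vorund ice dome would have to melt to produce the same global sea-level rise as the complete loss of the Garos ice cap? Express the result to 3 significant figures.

≈ 8.77 %

Equal sea-level rise means equal mass of meltwater, i.e. equal mass of ice lost.
Ice mass of Garos: 1.484×10^15 kg; ice mass of Vorund: 1.693×10^16 kg.
Fraction required = 1.484×10^15 / 1.693×10^16 = 0.0877 → 8.77 %.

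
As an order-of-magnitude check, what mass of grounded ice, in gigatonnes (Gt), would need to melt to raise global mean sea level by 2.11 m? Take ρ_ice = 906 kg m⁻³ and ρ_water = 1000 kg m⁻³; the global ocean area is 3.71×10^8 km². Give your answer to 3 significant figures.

≈ 7.83×10^5 Gt

Required water volume = Δh × A = 2.11 m × 3.71×10^14 m² = 7.828×10^14 m³.
ρ_w = 1000 kg m⁻³, so the mass of water = 7.828×10^14 m³ × 1000 kg m⁻³ = 7.828×10^17 kg = 7.83×10^5 Gt (and the same mass of ice, by conservation).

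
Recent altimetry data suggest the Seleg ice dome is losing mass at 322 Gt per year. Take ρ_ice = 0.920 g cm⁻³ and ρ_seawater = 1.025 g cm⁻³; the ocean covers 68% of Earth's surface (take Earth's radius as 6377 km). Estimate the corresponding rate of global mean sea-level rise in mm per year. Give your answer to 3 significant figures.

ρ_w = 1.025 g cm⁻³ = 1025 kg m⁻³. Annual water volume added = 322 Gt / ρ_w = 3.220×10^14 kg / 1025 kg m⁻³ = 3.141×10^11 m³.
Δh per year = 3.141×10^11 / 3.47×10^14 = 9.04×10^-4 m = 0.904 mm.

≈ 0.904 mm/yr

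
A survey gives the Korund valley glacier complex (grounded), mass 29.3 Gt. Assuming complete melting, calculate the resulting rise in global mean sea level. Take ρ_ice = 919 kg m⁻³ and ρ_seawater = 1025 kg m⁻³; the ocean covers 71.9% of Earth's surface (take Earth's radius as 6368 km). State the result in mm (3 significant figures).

≈ 0.0780 mm

Korund: 29.3 Gt = 2.930×10^13 kg; dividing by ρ_w = 1025 kg m⁻³ gives 2.859×10^10 m³ of water.
Spread over 3.66×10^14 m² of ocean, Δh = 2.859×10^10 / 3.66×10^14 = 7.80×10^-5 m = 0.0780 mm.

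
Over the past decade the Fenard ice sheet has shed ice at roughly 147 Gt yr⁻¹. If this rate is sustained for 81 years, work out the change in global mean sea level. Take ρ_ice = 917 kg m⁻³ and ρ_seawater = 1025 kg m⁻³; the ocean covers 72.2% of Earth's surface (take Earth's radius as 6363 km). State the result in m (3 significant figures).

Total mass lost = 147 Gt/yr × 81 yr = 1.191×10^4 Gt = 1.191×10^16 kg.
ρ_w = 1025 kg m⁻³, so water volume = 1.191×10^16 / 1025 = 1.162×10^13 m³.
Δh = 1.162×10^13 / 3.67×10^14 = 0.0316 m.

≈ 0.0316 m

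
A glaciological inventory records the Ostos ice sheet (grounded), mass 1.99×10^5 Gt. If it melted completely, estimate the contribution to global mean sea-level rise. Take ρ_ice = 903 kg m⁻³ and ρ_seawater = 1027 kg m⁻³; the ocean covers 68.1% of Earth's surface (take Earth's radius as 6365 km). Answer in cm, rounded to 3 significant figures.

≈ 55.9 cm

Ostos: 1.99×10^5 Gt = 1.990×10^17 kg; dividing by ρ_w = 1027 kg m⁻³ gives 1.938×10^14 m³ of water.
Spread over 3.47×10^14 m² of ocean, Δh = 1.938×10^14 / 3.47×10^14 = 0.559 m = 55.9 cm.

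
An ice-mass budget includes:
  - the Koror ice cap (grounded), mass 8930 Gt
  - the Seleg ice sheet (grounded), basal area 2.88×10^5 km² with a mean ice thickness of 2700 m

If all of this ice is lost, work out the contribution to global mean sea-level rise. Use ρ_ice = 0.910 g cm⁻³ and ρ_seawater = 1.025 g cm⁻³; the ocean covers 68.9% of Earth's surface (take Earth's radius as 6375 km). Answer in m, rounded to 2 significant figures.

Koror: 8930 Gt = 8.930×10^15 kg; dividing by ρ_w = 1.025 g cm⁻³ = 1025 kg m⁻³ gives 8.712×10^12 m³ of water.
Seleg: ice volume = 2.88×10^5 km² × 2700 m = 7.776×10^5 km³; 7.776×10^5 × (910/1025) = 6.904×10^5 km³ of water.
Total added water ≈ 6.991×10^14 m³ over 3.52×10^14 m² → Δh = 1.99 m.

≈ 2.0 m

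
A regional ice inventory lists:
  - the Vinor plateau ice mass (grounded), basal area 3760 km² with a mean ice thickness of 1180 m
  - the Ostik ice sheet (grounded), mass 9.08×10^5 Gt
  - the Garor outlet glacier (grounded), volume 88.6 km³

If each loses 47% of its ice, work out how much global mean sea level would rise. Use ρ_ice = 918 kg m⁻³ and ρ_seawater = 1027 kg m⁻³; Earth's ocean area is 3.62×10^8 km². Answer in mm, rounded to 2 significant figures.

Vinor: ice volume = 3760 km² × 1180 m = 4437 km³; 0.47 × 4437 × (918/1027) = 1864 km³ of water.
Ostik: 0.47 × 9.08×10^5 Gt = 4.268×10^17 kg; dividing by ρ_w = 1027 kg m⁻³ gives 4.155×10^14 m³ of water.
Garor: 0.47 × 88.6 km³ × (918/1027) = 37.22 km³ of water.
Total added water ≈ 4.174×10^14 m³ over 3.62×10^14 m² → Δh = 1.15 m = 1200 mm.

≈ 1200 mm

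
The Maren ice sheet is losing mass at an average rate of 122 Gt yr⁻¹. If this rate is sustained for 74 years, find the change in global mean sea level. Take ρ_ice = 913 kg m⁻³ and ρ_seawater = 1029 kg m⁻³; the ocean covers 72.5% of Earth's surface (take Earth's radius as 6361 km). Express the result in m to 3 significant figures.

Total mass lost = 122 Gt/yr × 74 yr = 9028 Gt = 9.028×10^15 kg.
ρ_w = 1029 kg m⁻³, so water volume = 9.028×10^15 / 1029 = 8.774×10^12 m³.
Δh = 8.774×10^12 / 3.69×10^14 = 0.0238 m.

≈ 0.0238 m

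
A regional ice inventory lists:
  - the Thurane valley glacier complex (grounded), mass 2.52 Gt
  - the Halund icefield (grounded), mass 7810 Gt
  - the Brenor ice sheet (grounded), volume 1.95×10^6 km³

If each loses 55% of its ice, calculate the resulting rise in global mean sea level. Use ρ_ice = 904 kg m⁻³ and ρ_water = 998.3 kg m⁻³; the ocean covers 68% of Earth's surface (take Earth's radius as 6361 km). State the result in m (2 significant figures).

Thurane: 0.55 × 2.52 Gt = 1.386×10^12 kg; dividing by ρ_w = 998.3 kg m⁻³ gives 1.388×10^9 m³ of water.
Halund: 0.55 × 7810 Gt = 4.296×10^15 kg; dividing by ρ_w = 998.3 kg m⁻³ gives 4.303×10^12 m³ of water.
Brenor: 0.55 × 1.95×10^6 km³ × (904/998.3) = 9.712×10^5 km³ of water.
Total added water ≈ 9.755×10^14 m³ over 3.46×10^14 m² → Δh = 2.82 m.

≈ 2.8 m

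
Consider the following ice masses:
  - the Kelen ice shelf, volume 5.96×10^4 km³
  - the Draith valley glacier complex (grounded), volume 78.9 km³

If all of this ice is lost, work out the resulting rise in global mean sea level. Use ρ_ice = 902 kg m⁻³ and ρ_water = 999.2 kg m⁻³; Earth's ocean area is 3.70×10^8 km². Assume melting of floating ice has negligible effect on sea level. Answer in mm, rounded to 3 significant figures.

The Kelen ice shelf is floating and already displaces its own weight of water, so its melt adds essentially nothing to sea level.
Draith: 78.9 km³ × (902/999.2) = 71.22 km³ of water.
Total added water ≈ 7.122×10^10 m³ over 3.70×10^14 m² → Δh = 1.92×10^-4 m = 0.192 mm.

≈ 0.192 mm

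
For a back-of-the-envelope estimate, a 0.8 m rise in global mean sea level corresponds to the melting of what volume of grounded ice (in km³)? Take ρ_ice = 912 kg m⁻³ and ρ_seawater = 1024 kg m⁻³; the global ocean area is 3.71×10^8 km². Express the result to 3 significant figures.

Required water volume = Δh × A = 0.8 m × 3.71×10^14 m² = 2.968×10^14 m³ = 2.968×10^5 km³.
Ice volume = water volume × ρ_w/ρ_ice = 2.968×10^5 × 1024/912 = 3.33×10^5 km³.

≈ 3.33×10^5 km³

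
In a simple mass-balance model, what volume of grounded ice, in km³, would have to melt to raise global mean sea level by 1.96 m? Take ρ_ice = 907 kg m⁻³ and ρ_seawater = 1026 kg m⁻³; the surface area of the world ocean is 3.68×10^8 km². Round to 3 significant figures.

≈ 8.16×10^5 km³

Required water volume = Δh × A = 1.96 m × 3.68×10^14 m² = 7.213×10^14 m³ = 7.213×10^5 km³.
Ice volume = water volume × ρ_w/ρ_ice = 7.213×10^5 × 1026/907 = 8.16×10^5 km³.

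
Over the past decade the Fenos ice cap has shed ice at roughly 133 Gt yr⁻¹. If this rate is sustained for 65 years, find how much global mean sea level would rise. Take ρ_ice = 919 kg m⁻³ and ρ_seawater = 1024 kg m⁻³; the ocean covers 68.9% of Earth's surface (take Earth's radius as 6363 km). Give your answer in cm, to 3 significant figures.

Total mass lost = 133 Gt/yr × 65 yr = 8645 Gt = 8.645×10^15 kg.
ρ_w = 1024 kg m⁻³, so water volume = 8.645×10^15 / 1024 = 8.442×10^12 m³.
Δh = 8.442×10^12 / 3.51×10^14 = 0.0241 m = 2.41 cm.

≈ 2.41 cm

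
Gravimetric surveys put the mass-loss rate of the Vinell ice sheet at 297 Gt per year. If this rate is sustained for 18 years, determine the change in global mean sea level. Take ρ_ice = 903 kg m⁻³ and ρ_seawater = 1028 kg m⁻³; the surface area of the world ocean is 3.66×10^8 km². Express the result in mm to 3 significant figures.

Total mass lost = 297 Gt/yr × 18 yr = 5346 Gt = 5.346×10^15 kg.
ρ_w = 1028 kg m⁻³, so water volume = 5.346×10^15 / 1028 = 5.200×10^12 m³.
Δh = 5.200×10^12 / 3.66×10^14 = 0.0142 m = 14.2 mm.

≈ 14.2 mm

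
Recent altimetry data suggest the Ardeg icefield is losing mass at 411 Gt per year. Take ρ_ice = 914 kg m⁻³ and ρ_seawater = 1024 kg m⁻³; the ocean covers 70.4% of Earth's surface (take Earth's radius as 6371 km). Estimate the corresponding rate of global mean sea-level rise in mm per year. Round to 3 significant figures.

≈ 1.12 mm/yr

ρ_w = 1024 kg m⁻³. Annual water volume added = 411 Gt / ρ_w = 4.110×10^14 kg / 1024 kg m⁻³ = 4.014×10^11 m³.
Δh per year = 4.014×10^11 / 3.59×10^14 = 1.12×10^-3 m = 1.12 mm.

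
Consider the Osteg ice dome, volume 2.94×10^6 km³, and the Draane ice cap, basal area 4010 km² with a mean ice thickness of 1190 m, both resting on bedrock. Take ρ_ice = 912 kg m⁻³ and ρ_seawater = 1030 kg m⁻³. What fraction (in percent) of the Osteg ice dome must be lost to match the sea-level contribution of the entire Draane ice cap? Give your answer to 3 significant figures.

Equal sea-level rise means equal mass of meltwater, i.e. equal mass of ice lost.
Ice mass of Draane: 4.352×10^15 kg; ice mass of Osteg: 2.681×10^18 kg.
Fraction required = 4.352×10^15 / 2.681×10^18 = 1.62×10^-3 → 0.162 %.

≈ 0.162 %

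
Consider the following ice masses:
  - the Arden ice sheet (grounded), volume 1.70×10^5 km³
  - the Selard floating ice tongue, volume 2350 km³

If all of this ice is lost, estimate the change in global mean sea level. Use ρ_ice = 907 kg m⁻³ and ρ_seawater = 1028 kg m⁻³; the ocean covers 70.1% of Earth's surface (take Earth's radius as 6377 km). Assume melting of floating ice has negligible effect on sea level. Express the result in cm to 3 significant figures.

Arden: 1.70×10^5 km³ × (907/1028) = 1.500×10^5 km³ of water.
The Selard floating ice tongue is floating and already displaces its own weight of water, so its melt adds essentially nothing to sea level.
Total added water ≈ 1.500×10^14 m³ over 3.58×10^14 m² → Δh = 0.419 m = 41.9 cm.

≈ 41.9 cm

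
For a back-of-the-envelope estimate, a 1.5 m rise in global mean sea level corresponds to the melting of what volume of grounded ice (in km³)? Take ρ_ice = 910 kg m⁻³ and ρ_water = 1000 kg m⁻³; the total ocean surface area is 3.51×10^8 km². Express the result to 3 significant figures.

≈ 5.79×10^5 km³

Required water volume = Δh × A = 1.5 m × 3.51×10^14 m² = 5.265×10^14 m³ = 5.265×10^5 km³.
Ice volume = water volume × ρ_w/ρ_ice = 5.265×10^5 × 1000/910 = 5.79×10^5 km³.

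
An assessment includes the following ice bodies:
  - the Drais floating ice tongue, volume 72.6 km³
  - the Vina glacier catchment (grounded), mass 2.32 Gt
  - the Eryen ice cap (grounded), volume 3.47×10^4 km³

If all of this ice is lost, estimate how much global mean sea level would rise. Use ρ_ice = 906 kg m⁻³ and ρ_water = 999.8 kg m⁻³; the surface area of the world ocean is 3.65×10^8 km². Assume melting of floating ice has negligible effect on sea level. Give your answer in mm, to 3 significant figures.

≈ 86.2 mm

The Drais floating ice tongue is floating and already displaces its own weight of water, so its melt adds essentially nothing to sea level.
Vina: 2.32 Gt = 2.320×10^12 kg; dividing by ρ_w = 999.8 kg m⁻³ gives 2.320×10^9 m³ of water.
Eryen: 3.47×10^4 km³ × (906/999.8) = 3.144×10^4 km³ of water.
Total added water ≈ 3.145×10^13 m³ over 3.65×10^14 m² → Δh = 0.0862 m = 86.2 mm.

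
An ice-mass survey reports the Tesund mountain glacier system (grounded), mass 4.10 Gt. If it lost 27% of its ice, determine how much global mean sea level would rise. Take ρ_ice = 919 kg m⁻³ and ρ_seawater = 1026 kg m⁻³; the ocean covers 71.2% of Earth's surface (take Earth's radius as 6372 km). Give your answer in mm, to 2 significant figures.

≈ 3.0×10^-3 mm

Tesund: 0.27 × 4.10 Gt = 1.107×10^12 kg; dividing by ρ_w = 1026 kg m⁻³ gives 1.079×10^9 m³ of water.
Spread over 3.63×10^14 m² of ocean, Δh = 1.079×10^9 / 3.63×10^14 = 2.97×10^-6 m = 3.0×10^-3 mm.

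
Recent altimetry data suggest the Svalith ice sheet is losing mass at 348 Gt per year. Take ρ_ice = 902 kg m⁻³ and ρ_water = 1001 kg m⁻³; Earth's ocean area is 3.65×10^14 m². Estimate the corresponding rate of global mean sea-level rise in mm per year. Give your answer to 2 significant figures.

≈ 0.95 mm/yr

ρ_w = 1001 kg m⁻³. Annual water volume added = 348 Gt / ρ_w = 3.480×10^14 kg / 1001 kg m⁻³ = 3.477×10^11 m³.
Δh per year = 3.477×10^11 / 3.65×10^14 = 9.52×10^-4 m = 0.95 mm.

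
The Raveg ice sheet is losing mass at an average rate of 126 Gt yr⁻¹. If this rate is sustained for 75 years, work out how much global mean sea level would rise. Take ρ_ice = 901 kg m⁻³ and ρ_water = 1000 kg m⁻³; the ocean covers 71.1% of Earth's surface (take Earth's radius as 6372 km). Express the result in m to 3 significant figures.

Total mass lost = 126 Gt/yr × 75 yr = 9450 Gt = 9.450×10^15 kg.
ρ_w = 1000 kg m⁻³, so water volume = 9.450×10^15 / 1000 = 9.450×10^12 m³.
Δh = 9.450×10^12 / 3.63×10^14 = 0.0260 m.

≈ 0.0260 m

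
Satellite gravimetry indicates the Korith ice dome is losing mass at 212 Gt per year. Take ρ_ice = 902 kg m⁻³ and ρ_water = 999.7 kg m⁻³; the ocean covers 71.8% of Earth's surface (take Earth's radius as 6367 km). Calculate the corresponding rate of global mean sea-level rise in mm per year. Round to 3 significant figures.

≈ 0.580 mm/yr

ρ_w = 999.7 kg m⁻³. Annual water volume added = 212 Gt / ρ_w = 2.120×10^14 kg / 999.7 kg m⁻³ = 2.121×10^11 m³.
Δh per year = 2.121×10^11 / 3.66×10^14 = 5.80×10^-4 m = 0.580 mm.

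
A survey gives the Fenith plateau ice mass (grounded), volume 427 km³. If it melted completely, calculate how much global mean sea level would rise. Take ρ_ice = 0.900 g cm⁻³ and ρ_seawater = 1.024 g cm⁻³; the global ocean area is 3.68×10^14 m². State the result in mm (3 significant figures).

≈ 1.02 mm

Fenith: 427 km³ × (900/1024) = 375.3 km³ of water.
Spread over 3.68×10^14 m² of ocean, Δh = 3.753×10^11 / 3.68×10^14 = 1.02×10^-3 m = 1.02 mm.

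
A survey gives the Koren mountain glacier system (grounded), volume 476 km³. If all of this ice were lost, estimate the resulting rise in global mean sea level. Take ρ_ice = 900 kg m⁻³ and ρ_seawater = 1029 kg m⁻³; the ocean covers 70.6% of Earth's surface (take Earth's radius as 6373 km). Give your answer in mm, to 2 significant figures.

Koren: 476 km³ × (900/1029) = 416.3 km³ of water.
Spread over 3.60×10^14 m² of ocean, Δh = 4.163×10^11 / 3.60×10^14 = 1.16×10^-3 m = 1.2 mm.

≈ 1.2 mm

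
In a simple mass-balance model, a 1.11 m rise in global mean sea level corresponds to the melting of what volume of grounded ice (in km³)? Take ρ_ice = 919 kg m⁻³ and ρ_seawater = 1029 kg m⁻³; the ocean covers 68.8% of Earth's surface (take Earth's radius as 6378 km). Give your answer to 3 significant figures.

Required water volume = Δh × A = 1.11 m × 3.52×10^14 m² = 3.904×10^14 m³ = 3.904×10^5 km³.
Ice volume = water volume × ρ_w/ρ_ice = 3.904×10^5 × 1029/919 = 4.37×10^5 km³.

≈ 4.37×10^5 km³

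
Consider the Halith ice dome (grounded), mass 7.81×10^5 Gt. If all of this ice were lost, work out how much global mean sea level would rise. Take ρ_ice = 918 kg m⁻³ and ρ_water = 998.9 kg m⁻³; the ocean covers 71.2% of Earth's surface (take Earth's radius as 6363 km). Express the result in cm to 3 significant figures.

≈ 216 cm

Halith: 7.81×10^5 Gt = 7.810×10^17 kg; dividing by ρ_w = 998.9 kg m⁻³ gives 7.819×10^14 m³ of water.
Spread over 3.62×10^14 m² of ocean, Δh = 7.819×10^14 / 3.62×10^14 = 2.16 m = 216 cm.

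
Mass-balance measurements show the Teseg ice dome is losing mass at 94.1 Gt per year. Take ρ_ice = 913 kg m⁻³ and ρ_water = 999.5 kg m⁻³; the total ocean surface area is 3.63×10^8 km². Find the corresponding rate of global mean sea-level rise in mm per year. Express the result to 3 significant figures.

≈ 0.259 mm/yr

ρ_w = 999.5 kg m⁻³. Annual water volume added = 94.1 Gt / ρ_w = 9.410×10^13 kg / 999.5 kg m⁻³ = 9.415×10^10 m³.
Δh per year = 9.415×10^10 / 3.63×10^14 = 2.59×10^-4 m = 0.259 mm.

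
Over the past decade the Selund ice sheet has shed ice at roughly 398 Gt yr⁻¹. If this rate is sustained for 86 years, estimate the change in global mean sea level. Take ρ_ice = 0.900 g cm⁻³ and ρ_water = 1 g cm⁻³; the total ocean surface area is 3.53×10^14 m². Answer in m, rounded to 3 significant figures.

≈ 0.0970 m

Total mass lost = 398 Gt/yr × 86 yr = 3.423×10^4 Gt = 3.423×10^16 kg.
ρ_w = 1 g cm⁻³ = 1000 kg m⁻³, so water volume = 3.423×10^16 / 1000 = 3.423×10^13 m³.
Δh = 3.423×10^13 / 3.53×10^14 = 0.0970 m.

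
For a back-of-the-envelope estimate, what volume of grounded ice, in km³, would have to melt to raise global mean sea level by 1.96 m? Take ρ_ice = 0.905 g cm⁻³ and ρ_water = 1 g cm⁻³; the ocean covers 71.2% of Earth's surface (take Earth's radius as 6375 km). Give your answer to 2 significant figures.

Required water volume = Δh × A = 1.96 m × 3.64×10^14 m² = 7.127×10^14 m³ = 7.127×10^5 km³.
Ice volume = water volume × ρ_w/ρ_ice = 7.127×10^5 × 1000/905 = 7.9×10^5 km³.

≈ 7.9×10^5 km³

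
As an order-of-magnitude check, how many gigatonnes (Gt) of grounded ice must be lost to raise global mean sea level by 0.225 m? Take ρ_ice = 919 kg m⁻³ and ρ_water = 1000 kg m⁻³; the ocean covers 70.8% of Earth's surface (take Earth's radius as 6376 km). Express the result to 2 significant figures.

≈ 8.1×10^4 Gt

Required water volume = Δh × A = 0.225 m × 3.62×10^14 m² = 8.138×10^13 m³.
ρ_w = 1000 kg m⁻³, so the mass of water = 8.138×10^13 m³ × 1000 kg m⁻³ = 8.138×10^16 kg = 8.1×10^4 Gt (and the same mass of ice, by conservation).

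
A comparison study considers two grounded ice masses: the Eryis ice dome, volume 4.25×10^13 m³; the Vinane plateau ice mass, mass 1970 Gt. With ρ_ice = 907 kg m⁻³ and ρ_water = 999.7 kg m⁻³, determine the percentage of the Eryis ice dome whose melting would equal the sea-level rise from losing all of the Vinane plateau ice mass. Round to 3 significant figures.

≈ 5.11 %

Equal sea-level rise means equal mass of meltwater, i.e. equal mass of ice lost.
Ice mass of Vinane: 1.970×10^15 kg; ice mass of Eryis: 3.855×10^16 kg.
Fraction required = 1.970×10^15 / 3.855×10^16 = 0.0511 → 5.11 %.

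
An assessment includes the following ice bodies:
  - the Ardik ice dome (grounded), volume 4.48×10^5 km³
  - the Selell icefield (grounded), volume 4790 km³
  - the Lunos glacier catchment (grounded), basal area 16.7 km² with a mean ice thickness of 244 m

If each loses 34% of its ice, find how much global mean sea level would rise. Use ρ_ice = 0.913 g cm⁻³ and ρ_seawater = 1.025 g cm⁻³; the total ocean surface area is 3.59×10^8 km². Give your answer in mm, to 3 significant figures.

Ardik: 0.34 × 4.48×10^5 km³ × (913/1025) = 1.357×10^5 km³ of water.
Selell: 0.34 × 4790 km³ × (913/1025) = 1451 km³ of water.
Lunos: ice volume = 16.7 km² × 244 m = 4.075 km³; 0.34 × 4.075 × (913/1025) = 1.234 km³ of water.
Total added water ≈ 1.371×10^14 m³ over 3.59×10^14 m² → Δh = 0.382 m = 382 mm.

≈ 382 mm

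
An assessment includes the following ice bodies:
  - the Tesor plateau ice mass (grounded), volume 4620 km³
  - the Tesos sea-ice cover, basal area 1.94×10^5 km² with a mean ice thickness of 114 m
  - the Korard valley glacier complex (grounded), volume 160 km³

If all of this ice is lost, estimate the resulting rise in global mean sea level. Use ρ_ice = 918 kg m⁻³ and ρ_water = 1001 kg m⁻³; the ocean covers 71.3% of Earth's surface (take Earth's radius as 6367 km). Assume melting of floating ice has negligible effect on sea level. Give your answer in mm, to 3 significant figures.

≈ 12.1 mm

Tesor: 4620 km³ × (918/1001) = 4237 km³ of water.
The Tesos sea-ice cover is floating and already displaces its own weight of water, so its melt adds essentially nothing to sea level.
Korard: 160 km³ × (918/1001) = 146.7 km³ of water.
Total added water ≈ 4.384×10^12 m³ over 3.63×10^14 m² → Δh = 0.0121 m = 12.1 mm.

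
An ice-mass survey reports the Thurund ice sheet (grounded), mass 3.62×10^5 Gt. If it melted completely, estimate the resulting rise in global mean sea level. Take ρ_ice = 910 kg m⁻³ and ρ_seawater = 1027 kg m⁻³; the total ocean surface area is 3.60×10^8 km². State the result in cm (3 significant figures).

Thurund: 3.62×10^5 Gt = 3.620×10^17 kg; dividing by ρ_w = 1027 kg m⁻³ gives 3.525×10^14 m³ of water.
Spread over 3.60×10^14 m² of ocean, Δh = 3.525×10^14 / 3.60×10^14 = 0.979 m = 97.9 cm.

≈ 97.9 cm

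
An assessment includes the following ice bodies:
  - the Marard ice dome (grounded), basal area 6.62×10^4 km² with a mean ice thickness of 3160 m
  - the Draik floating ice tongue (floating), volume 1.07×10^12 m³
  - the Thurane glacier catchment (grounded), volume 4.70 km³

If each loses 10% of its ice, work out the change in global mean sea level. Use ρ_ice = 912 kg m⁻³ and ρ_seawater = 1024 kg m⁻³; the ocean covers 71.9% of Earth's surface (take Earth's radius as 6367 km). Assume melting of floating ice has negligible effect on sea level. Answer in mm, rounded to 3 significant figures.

≈ 50.9 mm

Marard: ice volume = 6.62×10^4 km² × 3160 m = 2.092×10^5 km³; 0.1 × 2.092×10^5 × (912/1024) = 1.863×10^4 km³ of water.
The Draik floating ice tongue is floating and already displaces its own weight of water, so its melt adds essentially nothing to sea level.
Thurane: 0.1 × 4.70 km³ × (912/1024) = 0.4186 km³ of water.
Total added water ≈ 1.863×10^13 m³ over 3.66×10^14 m² → Δh = 0.0509 m = 50.9 mm.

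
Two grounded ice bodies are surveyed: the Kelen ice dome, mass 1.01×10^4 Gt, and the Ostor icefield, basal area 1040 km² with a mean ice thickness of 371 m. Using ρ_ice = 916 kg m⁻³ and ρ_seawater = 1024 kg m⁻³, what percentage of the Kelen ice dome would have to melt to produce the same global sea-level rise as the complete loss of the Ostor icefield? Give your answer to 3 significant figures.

≈ 3.50 %

Equal sea-level rise means equal mass of meltwater, i.e. equal mass of ice lost.
Ice mass of Ostor: 3.534×10^14 kg; ice mass of Kelen: 1.010×10^16 kg.
Fraction required = 3.534×10^14 / 1.010×10^16 = 0.0350 → 3.50 %.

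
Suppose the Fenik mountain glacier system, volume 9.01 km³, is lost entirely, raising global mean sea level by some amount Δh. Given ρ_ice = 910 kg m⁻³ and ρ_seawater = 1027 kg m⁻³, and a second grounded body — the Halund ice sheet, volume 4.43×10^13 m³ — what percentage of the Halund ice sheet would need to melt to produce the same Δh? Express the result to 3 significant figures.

Equal sea-level rise means equal mass of meltwater, i.e. equal mass of ice lost.
Ice mass of Fenik: 8.199×10^12 kg; ice mass of Halund: 4.031×10^16 kg.
Fraction required = 8.199×10^12 / 4.031×10^16 = 2.03×10^-4 → 0.0203 %.

≈ 0.0203 %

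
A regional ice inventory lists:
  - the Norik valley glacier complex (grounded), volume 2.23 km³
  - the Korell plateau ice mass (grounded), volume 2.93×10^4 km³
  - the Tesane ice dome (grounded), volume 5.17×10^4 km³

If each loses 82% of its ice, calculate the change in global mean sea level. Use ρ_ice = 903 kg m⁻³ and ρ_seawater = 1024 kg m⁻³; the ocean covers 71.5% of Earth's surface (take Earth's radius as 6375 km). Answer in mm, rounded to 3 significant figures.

≈ 160 mm

Norik: 0.82 × 2.23 km³ × (903/1024) = 1.613 km³ of water.
Korell: 0.82 × 2.93×10^4 km³ × (903/1024) = 2.119×10^4 km³ of water.
Tesane: 0.82 × 5.17×10^4 km³ × (903/1024) = 3.738×10^4 km³ of water.
Total added water ≈ 5.857×10^13 m³ over 3.65×10^14 m² → Δh = 0.160 m = 160 mm.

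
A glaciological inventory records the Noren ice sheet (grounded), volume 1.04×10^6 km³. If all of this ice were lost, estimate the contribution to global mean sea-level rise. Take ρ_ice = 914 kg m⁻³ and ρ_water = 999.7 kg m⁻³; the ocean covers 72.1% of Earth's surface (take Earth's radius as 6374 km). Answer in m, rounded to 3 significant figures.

≈ 2.58 m

Noren: 1.04×10^6 km³ × (914/999.7) = 9.508×10^5 km³ of water.
Spread over 3.68×10^14 m² of ocean, Δh = 9.508×10^14 / 3.68×10^14 = 2.58 m.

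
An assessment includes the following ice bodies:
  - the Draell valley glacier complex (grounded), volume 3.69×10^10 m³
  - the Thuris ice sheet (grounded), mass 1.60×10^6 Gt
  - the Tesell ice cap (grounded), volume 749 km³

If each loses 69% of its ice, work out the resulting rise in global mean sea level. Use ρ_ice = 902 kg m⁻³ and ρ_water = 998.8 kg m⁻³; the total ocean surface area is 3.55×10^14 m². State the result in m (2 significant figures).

Draell: 0.69 × 3.69×10^10 m³ × (902/998.8) = 2.299×10^10 m³ of water.
Thuris: 0.69 × 1.60×10^6 Gt = 1.104×10^18 kg; dividing by ρ_w = 998.8 kg m⁻³ gives 1.105×10^15 m³ of water.
Tesell: 0.69 × 749 km³ × (902/998.8) = 466.7 km³ of water.
Total added water ≈ 1.106×10^15 m³ over 3.55×10^14 m² → Δh = 3.11 m.

≈ 3.1 m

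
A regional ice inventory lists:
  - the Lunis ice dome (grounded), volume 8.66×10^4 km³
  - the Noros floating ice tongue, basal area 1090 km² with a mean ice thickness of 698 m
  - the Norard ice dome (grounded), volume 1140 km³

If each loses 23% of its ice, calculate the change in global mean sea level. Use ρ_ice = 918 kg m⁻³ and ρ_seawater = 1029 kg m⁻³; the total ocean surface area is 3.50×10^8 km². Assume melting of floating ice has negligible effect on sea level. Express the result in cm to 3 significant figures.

Lunis: 0.23 × 8.66×10^4 km³ × (918/1029) = 1.777×10^4 km³ of water.
The Noros floating ice tongue is floating and already displaces its own weight of water, so its melt adds essentially nothing to sea level.
Norard: 0.23 × 1140 km³ × (918/1029) = 233.9 km³ of water.
Total added water ≈ 1.800×10^13 m³ over 3.50×10^14 m² → Δh = 0.0514 m = 5.14 cm.

≈ 5.14 cm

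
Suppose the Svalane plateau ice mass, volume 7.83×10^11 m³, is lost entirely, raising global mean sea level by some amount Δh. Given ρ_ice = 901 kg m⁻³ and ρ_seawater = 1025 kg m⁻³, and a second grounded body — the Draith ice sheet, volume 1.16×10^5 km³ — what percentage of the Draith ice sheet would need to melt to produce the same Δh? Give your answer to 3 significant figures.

≈ 0.675 %

Equal sea-level rise means equal mass of meltwater, i.e. equal mass of ice lost.
Ice mass of Svalane: 7.055×10^14 kg; ice mass of Draith: 1.045×10^17 kg.
Fraction required = 7.055×10^14 / 1.045×10^17 = 6.75×10^-3 → 0.675 %.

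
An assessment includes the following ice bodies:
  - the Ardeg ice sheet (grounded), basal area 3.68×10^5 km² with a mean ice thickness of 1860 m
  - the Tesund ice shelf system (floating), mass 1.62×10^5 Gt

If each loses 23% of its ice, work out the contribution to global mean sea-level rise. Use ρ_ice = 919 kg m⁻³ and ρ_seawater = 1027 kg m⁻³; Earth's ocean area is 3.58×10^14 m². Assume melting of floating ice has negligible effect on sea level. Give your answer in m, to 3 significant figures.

Ardeg: ice volume = 3.68×10^5 km² × 1860 m = 6.845×10^5 km³; 0.23 × 6.845×10^5 × (919/1027) = 1.409×10^5 km³ of water.
The Tesund ice shelf system is floating and already displaces its own weight of water, so its melt adds essentially nothing to sea level.
Total added water ≈ 1.409×10^14 m³ over 3.58×10^14 m² → Δh = 0.394 m.

≈ 0.394 m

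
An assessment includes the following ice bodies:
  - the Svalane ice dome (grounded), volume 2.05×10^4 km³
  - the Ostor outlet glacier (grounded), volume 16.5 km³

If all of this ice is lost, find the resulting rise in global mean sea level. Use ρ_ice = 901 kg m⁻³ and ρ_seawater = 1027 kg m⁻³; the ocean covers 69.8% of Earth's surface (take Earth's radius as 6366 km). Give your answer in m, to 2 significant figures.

Svalane: 2.05×10^4 km³ × (901/1027) = 1.798×10^4 km³ of water.
Ostor: 16.5 km³ × (901/1027) = 14.48 km³ of water.
Total added water ≈ 1.800×10^13 m³ over 3.55×10^14 m² → Δh = 0.0506 m.

≈ 0.051 m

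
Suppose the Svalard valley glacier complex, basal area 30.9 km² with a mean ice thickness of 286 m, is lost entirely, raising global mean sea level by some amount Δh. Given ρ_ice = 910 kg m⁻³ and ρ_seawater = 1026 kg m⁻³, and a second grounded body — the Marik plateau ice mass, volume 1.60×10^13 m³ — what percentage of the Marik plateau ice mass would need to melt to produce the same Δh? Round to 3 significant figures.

Equal sea-level rise means equal mass of meltwater, i.e. equal mass of ice lost.
Ice mass of Svalard: 8.042×10^12 kg; ice mass of Marik: 1.456×10^16 kg.
Fraction required = 8.042×10^12 / 1.456×10^16 = 5.52×10^-4 → 0.0552 %.

≈ 0.0552 %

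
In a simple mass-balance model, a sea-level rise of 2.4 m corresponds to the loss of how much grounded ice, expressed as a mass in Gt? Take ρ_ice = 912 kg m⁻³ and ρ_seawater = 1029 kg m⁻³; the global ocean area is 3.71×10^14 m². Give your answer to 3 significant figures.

Required water volume = Δh × A = 2.4 m × 3.71×10^14 m² = 8.904×10^14 m³.
ρ_w = 1029 kg m⁻³, so the mass of water = 8.904×10^14 m³ × 1029 kg m⁻³ = 9.162×10^17 kg = 9.16×10^5 Gt (and the same mass of ice, by conservation).

≈ 9.16×10^5 Gt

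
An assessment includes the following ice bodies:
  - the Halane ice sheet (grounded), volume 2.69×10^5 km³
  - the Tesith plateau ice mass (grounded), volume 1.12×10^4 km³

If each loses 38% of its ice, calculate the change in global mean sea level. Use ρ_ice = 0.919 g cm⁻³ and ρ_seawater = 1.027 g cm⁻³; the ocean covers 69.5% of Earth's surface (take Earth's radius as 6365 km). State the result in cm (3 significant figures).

≈ 26.9 cm

Halane: 0.38 × 2.69×10^5 km³ × (919/1027) = 9.147×10^4 km³ of water.
Tesith: 0.38 × 1.12×10^4 km³ × (919/1027) = 3808 km³ of water.
Total added water ≈ 9.528×10^13 m³ over 3.54×10^14 m² → Δh = 0.269 m = 26.9 cm.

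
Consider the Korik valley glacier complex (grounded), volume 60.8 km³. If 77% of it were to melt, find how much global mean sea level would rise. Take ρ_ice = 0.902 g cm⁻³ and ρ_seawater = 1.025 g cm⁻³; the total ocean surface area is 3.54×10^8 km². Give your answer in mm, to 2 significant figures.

≈ 0.12 mm

Korik: 0.77 × 60.8 km³ × (902/1025) = 41.20 km³ of water.
Spread over 3.54×10^14 m² of ocean, Δh = 4.120×10^10 / 3.54×10^14 = 1.16×10^-4 m = 0.12 mm.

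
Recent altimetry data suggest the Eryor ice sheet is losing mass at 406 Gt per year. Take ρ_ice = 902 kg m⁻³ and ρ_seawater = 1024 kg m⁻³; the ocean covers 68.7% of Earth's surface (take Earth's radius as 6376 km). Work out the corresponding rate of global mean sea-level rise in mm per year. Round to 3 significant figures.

≈ 1.13 mm/yr

ρ_w = 1024 kg m⁻³. Annual water volume added = 406 Gt / ρ_w = 4.060×10^14 kg / 1024 kg m⁻³ = 3.965×10^11 m³.
Δh per year = 3.965×10^11 / 3.51×10^14 = 1.13×10^-3 m = 1.13 mm.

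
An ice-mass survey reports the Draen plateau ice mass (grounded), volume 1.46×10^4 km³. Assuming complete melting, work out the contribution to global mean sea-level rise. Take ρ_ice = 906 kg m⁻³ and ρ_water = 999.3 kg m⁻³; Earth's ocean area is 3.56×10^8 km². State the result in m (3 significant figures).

≈ 0.0372 m

Draen: 1.46×10^4 km³ × (906/999.3) = 1.324×10^4 km³ of water.
Spread over 3.56×10^14 m² of ocean, Δh = 1.324×10^13 / 3.56×10^14 = 0.0372 m.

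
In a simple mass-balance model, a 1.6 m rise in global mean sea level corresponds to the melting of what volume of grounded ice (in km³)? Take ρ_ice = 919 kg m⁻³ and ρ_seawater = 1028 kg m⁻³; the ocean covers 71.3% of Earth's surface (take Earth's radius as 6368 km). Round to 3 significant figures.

≈ 6.50×10^5 km³

Required water volume = Δh × A = 1.6 m × 3.63×10^14 m² = 5.813×10^14 m³ = 5.813×10^5 km³.
Ice volume = water volume × ρ_w/ρ_ice = 5.813×10^5 × 1028/919 = 6.50×10^5 km³.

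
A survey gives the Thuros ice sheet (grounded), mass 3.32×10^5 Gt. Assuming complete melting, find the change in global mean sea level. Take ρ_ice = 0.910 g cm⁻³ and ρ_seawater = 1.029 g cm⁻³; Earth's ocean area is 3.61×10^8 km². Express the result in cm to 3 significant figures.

Thuros: 3.32×10^5 Gt = 3.320×10^17 kg; dividing by ρ_w = 1.029 g cm⁻³ = 1029 kg m⁻³ gives 3.226×10^14 m³ of water.
Spread over 3.61×10^14 m² of ocean, Δh = 3.226×10^14 / 3.61×10^14 = 0.894 m = 89.4 cm.

≈ 89.4 cm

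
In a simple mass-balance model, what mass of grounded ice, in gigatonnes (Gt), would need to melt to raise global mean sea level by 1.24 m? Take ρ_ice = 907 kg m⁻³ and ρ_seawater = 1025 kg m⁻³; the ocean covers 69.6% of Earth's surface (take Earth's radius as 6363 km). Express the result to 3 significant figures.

≈ 4.50×10^5 Gt

Required water volume = Δh × A = 1.24 m × 3.54×10^14 m² = 4.391×10^14 m³.
ρ_w = 1025 kg m⁻³, so the mass of water = 4.391×10^14 m³ × 1025 kg m⁻³ = 4.501×10^17 kg = 4.50×10^5 Gt (and the same mass of ice, by conservation).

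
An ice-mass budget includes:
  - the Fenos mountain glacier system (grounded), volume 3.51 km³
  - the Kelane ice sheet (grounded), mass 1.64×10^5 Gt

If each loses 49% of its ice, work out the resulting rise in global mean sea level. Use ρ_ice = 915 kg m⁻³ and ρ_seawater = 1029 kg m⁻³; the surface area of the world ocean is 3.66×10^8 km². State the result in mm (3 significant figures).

Fenos: 0.49 × 3.51 km³ × (915/1029) = 1.529 km³ of water.
Kelane: 0.49 × 1.64×10^5 Gt = 8.036×10^16 kg; dividing by ρ_w = 1029 kg m⁻³ gives 7.810×10^13 m³ of water.
Total added water ≈ 7.810×10^13 m³ over 3.66×10^14 m² → Δh = 0.213 m = 213 mm.

≈ 213 mm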